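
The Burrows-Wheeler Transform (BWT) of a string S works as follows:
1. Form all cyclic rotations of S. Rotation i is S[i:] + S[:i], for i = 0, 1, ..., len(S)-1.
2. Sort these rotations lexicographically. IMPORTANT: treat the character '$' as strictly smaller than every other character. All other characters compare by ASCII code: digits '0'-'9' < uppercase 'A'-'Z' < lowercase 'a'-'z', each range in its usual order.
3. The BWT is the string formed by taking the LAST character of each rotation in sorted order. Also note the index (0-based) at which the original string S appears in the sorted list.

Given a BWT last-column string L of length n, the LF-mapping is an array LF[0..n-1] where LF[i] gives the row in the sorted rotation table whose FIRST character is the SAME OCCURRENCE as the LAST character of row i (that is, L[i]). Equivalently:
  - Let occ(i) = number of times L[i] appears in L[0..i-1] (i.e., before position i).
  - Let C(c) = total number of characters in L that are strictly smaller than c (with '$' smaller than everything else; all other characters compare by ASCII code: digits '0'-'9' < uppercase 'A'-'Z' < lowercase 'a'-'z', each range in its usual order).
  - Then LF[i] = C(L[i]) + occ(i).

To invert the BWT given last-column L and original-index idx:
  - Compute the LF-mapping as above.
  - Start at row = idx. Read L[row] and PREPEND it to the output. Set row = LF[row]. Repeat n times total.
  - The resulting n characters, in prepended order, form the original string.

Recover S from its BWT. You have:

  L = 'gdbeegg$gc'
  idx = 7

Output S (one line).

LF mapping: 6 3 1 4 5 7 8 0 9 2
Walk LF starting at row 7, prepending L[row]:
  step 1: row=7, L[7]='$', prepend. Next row=LF[7]=0
  step 2: row=0, L[0]='g', prepend. Next row=LF[0]=6
  step 3: row=6, L[6]='g', prepend. Next row=LF[6]=8
  step 4: row=8, L[8]='g', prepend. Next row=LF[8]=9
  step 5: row=9, L[9]='c', prepend. Next row=LF[9]=2
  step 6: row=2, L[2]='b', prepend. Next row=LF[2]=1
  step 7: row=1, L[1]='d', prepend. Next row=LF[1]=3
  step 8: row=3, L[3]='e', prepend. Next row=LF[3]=4
  step 9: row=4, L[4]='e', prepend. Next row=LF[4]=5
  step 10: row=5, L[5]='g', prepend. Next row=LF[5]=7
Reversed output: geedbcggg$

Answer: geedbcggg$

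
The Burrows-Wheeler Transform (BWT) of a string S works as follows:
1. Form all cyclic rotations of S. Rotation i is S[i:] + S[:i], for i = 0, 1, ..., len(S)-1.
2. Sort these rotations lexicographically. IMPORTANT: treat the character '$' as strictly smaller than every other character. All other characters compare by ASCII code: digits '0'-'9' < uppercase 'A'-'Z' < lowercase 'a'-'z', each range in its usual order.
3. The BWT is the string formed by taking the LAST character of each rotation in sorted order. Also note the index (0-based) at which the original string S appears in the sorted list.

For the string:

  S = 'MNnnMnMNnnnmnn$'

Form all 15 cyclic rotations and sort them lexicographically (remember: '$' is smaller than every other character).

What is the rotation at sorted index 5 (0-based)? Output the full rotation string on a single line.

All 15 rotations (rotation i = S[i:]+S[:i]):
  rot[0] = MNnnMnMNnnnmnn$
  rot[1] = NnnMnMNnnnmnn$M
  rot[2] = nnMnMNnnnmnn$MN
  rot[3] = nMnMNnnnmnn$MNn
  rot[4] = MnMNnnnmnn$MNnn
  rot[5] = nMNnnnmnn$MNnnM
  rot[6] = MNnnnmnn$MNnnMn
  rot[7] = Nnnnmnn$MNnnMnM
  rot[8] = nnnmnn$MNnnMnMN
  rot[9] = nnmnn$MNnnMnMNn
  rot[10] = nmnn$MNnnMnMNnn
  rot[11] = mnn$MNnnMnMNnnn
  rot[12] = nn$MNnnMnMNnnnm
  rot[13] = n$MNnnMnMNnnnmn
  rot[14] = $MNnnMnMNnnnmnn
Sorted (with $ < everything):
  sorted[0] = $MNnnMnMNnnnmnn
  sorted[1] = MNnnMnMNnnnmnn$
  sorted[2] = MNnnnmnn$MNnnMn
  sorted[3] = MnMNnnnmnn$MNnn
  sorted[4] = NnnMnMNnnnmnn$M
  sorted[5] = Nnnnmnn$MNnnMnM
  sorted[6] = mnn$MNnnMnMNnnn
  sorted[7] = n$MNnnMnMNnnnmn
  sorted[8] = nMNnnnmnn$MNnnM
  sorted[9] = nMnMNnnnmnn$MNn
  sorted[10] = nmnn$MNnnMnMNnn
  sorted[11] = nn$MNnnMnMNnnnm
  sorted[12] = nnMnMNnnnmnn$MN
  sorted[13] = nnmnn$MNnnMnMNn
  sorted[14] = nnnmnn$MNnnMnMN
sorted[5] = Nnnnmnn$MNnnMnM

Answer: Nnnnmnn$MNnnMnM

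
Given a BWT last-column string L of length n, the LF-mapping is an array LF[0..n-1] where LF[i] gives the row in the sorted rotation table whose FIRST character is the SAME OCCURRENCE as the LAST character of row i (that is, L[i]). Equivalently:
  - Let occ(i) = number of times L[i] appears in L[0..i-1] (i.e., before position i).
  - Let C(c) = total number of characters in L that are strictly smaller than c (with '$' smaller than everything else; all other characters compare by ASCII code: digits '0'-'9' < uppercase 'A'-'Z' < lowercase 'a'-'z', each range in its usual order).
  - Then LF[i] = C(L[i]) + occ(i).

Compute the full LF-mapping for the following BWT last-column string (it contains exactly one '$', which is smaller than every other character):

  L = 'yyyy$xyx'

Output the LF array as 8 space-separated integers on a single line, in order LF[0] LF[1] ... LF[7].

Char counts: '$':1, 'x':2, 'y':5
C (first-col start): C('$')=0, C('x')=1, C('y')=3
L[0]='y': occ=0, LF[0]=C('y')+0=3+0=3
L[1]='y': occ=1, LF[1]=C('y')+1=3+1=4
L[2]='y': occ=2, LF[2]=C('y')+2=3+2=5
L[3]='y': occ=3, LF[3]=C('y')+3=3+3=6
L[4]='$': occ=0, LF[4]=C('$')+0=0+0=0
L[5]='x': occ=0, LF[5]=C('x')+0=1+0=1
L[6]='y': occ=4, LF[6]=C('y')+4=3+4=7
L[7]='x': occ=1, LF[7]=C('x')+1=1+1=2

Answer: 3 4 5 6 0 1 7 2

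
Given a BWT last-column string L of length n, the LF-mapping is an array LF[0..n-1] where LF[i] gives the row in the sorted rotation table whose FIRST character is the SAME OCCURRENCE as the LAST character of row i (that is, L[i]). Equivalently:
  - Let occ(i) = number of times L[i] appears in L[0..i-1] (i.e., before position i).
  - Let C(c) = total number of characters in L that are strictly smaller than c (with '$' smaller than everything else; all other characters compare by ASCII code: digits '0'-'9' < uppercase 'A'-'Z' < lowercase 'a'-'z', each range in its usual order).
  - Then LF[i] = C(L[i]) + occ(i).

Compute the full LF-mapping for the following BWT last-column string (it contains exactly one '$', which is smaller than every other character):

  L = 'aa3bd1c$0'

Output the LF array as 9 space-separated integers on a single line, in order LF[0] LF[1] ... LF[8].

Char counts: '$':1, '0':1, '1':1, '3':1, 'a':2, 'b':1, 'c':1, 'd':1
C (first-col start): C('$')=0, C('0')=1, C('1')=2, C('3')=3, C('a')=4, C('b')=6, C('c')=7, C('d')=8
L[0]='a': occ=0, LF[0]=C('a')+0=4+0=4
L[1]='a': occ=1, LF[1]=C('a')+1=4+1=5
L[2]='3': occ=0, LF[2]=C('3')+0=3+0=3
L[3]='b': occ=0, LF[3]=C('b')+0=6+0=6
L[4]='d': occ=0, LF[4]=C('d')+0=8+0=8
L[5]='1': occ=0, LF[5]=C('1')+0=2+0=2
L[6]='c': occ=0, LF[6]=C('c')+0=7+0=7
L[7]='$': occ=0, LF[7]=C('$')+0=0+0=0
L[8]='0': occ=0, LF[8]=C('0')+0=1+0=1

Answer: 4 5 3 6 8 2 7 0 1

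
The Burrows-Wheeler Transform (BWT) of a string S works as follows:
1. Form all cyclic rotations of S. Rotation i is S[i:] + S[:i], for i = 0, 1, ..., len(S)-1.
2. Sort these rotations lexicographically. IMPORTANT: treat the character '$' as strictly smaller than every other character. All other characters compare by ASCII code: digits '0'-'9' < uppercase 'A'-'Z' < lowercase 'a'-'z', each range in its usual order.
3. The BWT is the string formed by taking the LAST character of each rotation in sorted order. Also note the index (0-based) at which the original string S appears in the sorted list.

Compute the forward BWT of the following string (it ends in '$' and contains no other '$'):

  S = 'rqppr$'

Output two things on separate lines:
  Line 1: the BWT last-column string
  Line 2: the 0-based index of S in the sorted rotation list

Answer: rqprp$
5

Derivation:
All 6 rotations (rotation i = S[i:]+S[:i]):
  rot[0] = rqppr$
  rot[1] = qppr$r
  rot[2] = ppr$rq
  rot[3] = pr$rqp
  rot[4] = r$rqpp
  rot[5] = $rqppr
Sorted (with $ < everything):
  sorted[0] = $rqppr  (last char: 'r')
  sorted[1] = ppr$rq  (last char: 'q')
  sorted[2] = pr$rqp  (last char: 'p')
  sorted[3] = qppr$r  (last char: 'r')
  sorted[4] = r$rqpp  (last char: 'p')
  sorted[5] = rqppr$  (last char: '$')
Last column: rqprp$
Original string S is at sorted index 5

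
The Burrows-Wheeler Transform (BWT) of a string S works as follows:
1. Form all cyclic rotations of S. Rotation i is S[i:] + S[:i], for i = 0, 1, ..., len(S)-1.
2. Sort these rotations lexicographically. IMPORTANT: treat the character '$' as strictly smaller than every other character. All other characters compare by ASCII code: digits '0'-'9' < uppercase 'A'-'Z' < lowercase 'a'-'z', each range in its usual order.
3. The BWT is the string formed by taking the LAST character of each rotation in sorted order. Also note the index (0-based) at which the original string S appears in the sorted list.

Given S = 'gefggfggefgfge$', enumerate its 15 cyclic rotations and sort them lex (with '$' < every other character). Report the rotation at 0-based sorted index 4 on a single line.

All 15 rotations (rotation i = S[i:]+S[:i]):
  rot[0] = gefggfggefgfge$
  rot[1] = efggfggefgfge$g
  rot[2] = fggfggefgfge$ge
  rot[3] = ggfggefgfge$gef
  rot[4] = gfggefgfge$gefg
  rot[5] = fggefgfge$gefgg
  rot[6] = ggefgfge$gefggf
  rot[7] = gefgfge$gefggfg
  rot[8] = efgfge$gefggfgg
  rot[9] = fgfge$gefggfgge
  rot[10] = gfge$gefggfggef
  rot[11] = fge$gefggfggefg
  rot[12] = ge$gefggfggefgf
  rot[13] = e$gefggfggefgfg
  rot[14] = $gefggfggefgfge
Sorted (with $ < everything):
  sorted[0] = $gefggfggefgfge
  sorted[1] = e$gefggfggefgfg
  sorted[2] = efgfge$gefggfgg
  sorted[3] = efggfggefgfge$g
  sorted[4] = fge$gefggfggefg
  sorted[5] = fgfge$gefggfgge
  sorted[6] = fggefgfge$gefgg
  sorted[7] = fggfggefgfge$ge
  sorted[8] = ge$gefggfggefgf
  sorted[9] = gefgfge$gefggfg
  sorted[10] = gefggfggefgfge$
  sorted[11] = gfge$gefggfggef
  sorted[12] = gfggefgfge$gefg
  sorted[13] = ggefgfge$gefggf
  sorted[14] = ggfggefgfge$gef
sorted[4] = fge$gefggfggefg

Answer: fge$gefggfggefg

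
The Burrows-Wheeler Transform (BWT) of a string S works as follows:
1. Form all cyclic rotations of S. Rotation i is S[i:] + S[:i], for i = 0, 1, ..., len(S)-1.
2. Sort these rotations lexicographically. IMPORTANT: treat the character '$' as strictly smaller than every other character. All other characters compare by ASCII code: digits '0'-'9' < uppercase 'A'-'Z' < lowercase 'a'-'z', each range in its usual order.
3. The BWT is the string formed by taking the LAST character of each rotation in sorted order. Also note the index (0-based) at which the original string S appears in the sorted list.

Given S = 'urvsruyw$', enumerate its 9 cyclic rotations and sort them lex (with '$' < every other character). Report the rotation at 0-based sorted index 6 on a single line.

Answer: vsruyw$ur

Derivation:
All 9 rotations (rotation i = S[i:]+S[:i]):
  rot[0] = urvsruyw$
  rot[1] = rvsruyw$u
  rot[2] = vsruyw$ur
  rot[3] = sruyw$urv
  rot[4] = ruyw$urvs
  rot[5] = uyw$urvsr
  rot[6] = yw$urvsru
  rot[7] = w$urvsruy
  rot[8] = $urvsruyw
Sorted (with $ < everything):
  sorted[0] = $urvsruyw
  sorted[1] = ruyw$urvs
  sorted[2] = rvsruyw$u
  sorted[3] = sruyw$urv
  sorted[4] = urvsruyw$
  sorted[5] = uyw$urvsr
  sorted[6] = vsruyw$ur
  sorted[7] = w$urvsruy
  sorted[8] = yw$urvsru
sorted[6] = vsruyw$ur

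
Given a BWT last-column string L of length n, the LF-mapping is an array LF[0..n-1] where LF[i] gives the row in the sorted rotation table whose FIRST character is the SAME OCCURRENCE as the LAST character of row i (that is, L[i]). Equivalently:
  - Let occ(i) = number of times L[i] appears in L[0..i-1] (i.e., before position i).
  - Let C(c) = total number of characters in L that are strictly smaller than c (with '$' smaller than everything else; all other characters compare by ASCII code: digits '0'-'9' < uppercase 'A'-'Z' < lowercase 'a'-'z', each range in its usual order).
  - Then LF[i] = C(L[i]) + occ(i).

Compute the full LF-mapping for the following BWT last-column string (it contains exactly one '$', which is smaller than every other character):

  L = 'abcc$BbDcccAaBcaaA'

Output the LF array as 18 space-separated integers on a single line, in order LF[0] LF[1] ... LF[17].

Char counts: '$':1, 'A':2, 'B':2, 'D':1, 'a':4, 'b':2, 'c':6
C (first-col start): C('$')=0, C('A')=1, C('B')=3, C('D')=5, C('a')=6, C('b')=10, C('c')=12
L[0]='a': occ=0, LF[0]=C('a')+0=6+0=6
L[1]='b': occ=0, LF[1]=C('b')+0=10+0=10
L[2]='c': occ=0, LF[2]=C('c')+0=12+0=12
L[3]='c': occ=1, LF[3]=C('c')+1=12+1=13
L[4]='$': occ=0, LF[4]=C('$')+0=0+0=0
L[5]='B': occ=0, LF[5]=C('B')+0=3+0=3
L[6]='b': occ=1, LF[6]=C('b')+1=10+1=11
L[7]='D': occ=0, LF[7]=C('D')+0=5+0=5
L[8]='c': occ=2, LF[8]=C('c')+2=12+2=14
L[9]='c': occ=3, LF[9]=C('c')+3=12+3=15
L[10]='c': occ=4, LF[10]=C('c')+4=12+4=16
L[11]='A': occ=0, LF[11]=C('A')+0=1+0=1
L[12]='a': occ=1, LF[12]=C('a')+1=6+1=7
L[13]='B': occ=1, LF[13]=C('B')+1=3+1=4
L[14]='c': occ=5, LF[14]=C('c')+5=12+5=17
L[15]='a': occ=2, LF[15]=C('a')+2=6+2=8
L[16]='a': occ=3, LF[16]=C('a')+3=6+3=9
L[17]='A': occ=1, LF[17]=C('A')+1=1+1=2

Answer: 6 10 12 13 0 3 11 5 14 15 16 1 7 4 17 8 9 2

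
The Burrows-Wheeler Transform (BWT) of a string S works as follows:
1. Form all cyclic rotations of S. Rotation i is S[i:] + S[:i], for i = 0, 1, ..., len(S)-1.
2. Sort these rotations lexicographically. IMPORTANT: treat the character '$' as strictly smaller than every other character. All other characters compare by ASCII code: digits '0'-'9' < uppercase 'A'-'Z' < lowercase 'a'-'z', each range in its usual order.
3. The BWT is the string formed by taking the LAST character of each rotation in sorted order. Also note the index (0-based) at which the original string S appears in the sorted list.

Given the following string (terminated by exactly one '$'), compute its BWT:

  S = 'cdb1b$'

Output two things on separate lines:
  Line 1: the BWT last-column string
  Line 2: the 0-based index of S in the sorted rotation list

All 6 rotations (rotation i = S[i:]+S[:i]):
  rot[0] = cdb1b$
  rot[1] = db1b$c
  rot[2] = b1b$cd
  rot[3] = 1b$cdb
  rot[4] = b$cdb1
  rot[5] = $cdb1b
Sorted (with $ < everything):
  sorted[0] = $cdb1b  (last char: 'b')
  sorted[1] = 1b$cdb  (last char: 'b')
  sorted[2] = b$cdb1  (last char: '1')
  sorted[3] = b1b$cd  (last char: 'd')
  sorted[4] = cdb1b$  (last char: '$')
  sorted[5] = db1b$c  (last char: 'c')
Last column: bb1d$c
Original string S is at sorted index 4

Answer: bb1d$c
4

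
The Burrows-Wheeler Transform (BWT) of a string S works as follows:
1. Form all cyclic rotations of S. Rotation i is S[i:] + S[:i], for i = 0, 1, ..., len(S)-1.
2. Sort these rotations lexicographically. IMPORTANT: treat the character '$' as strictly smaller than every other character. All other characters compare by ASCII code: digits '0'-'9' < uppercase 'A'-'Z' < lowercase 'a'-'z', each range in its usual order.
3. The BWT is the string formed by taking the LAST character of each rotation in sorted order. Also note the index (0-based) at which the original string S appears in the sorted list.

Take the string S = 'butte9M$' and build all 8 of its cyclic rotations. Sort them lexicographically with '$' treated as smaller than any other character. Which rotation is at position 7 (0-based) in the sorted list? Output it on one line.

Answer: utte9M$b

Derivation:
All 8 rotations (rotation i = S[i:]+S[:i]):
  rot[0] = butte9M$
  rot[1] = utte9M$b
  rot[2] = tte9M$bu
  rot[3] = te9M$but
  rot[4] = e9M$butt
  rot[5] = 9M$butte
  rot[6] = M$butte9
  rot[7] = $butte9M
Sorted (with $ < everything):
  sorted[0] = $butte9M
  sorted[1] = 9M$butte
  sorted[2] = M$butte9
  sorted[3] = butte9M$
  sorted[4] = e9M$butt
  sorted[5] = te9M$but
  sorted[6] = tte9M$bu
  sorted[7] = utte9M$b
sorted[7] = utte9M$b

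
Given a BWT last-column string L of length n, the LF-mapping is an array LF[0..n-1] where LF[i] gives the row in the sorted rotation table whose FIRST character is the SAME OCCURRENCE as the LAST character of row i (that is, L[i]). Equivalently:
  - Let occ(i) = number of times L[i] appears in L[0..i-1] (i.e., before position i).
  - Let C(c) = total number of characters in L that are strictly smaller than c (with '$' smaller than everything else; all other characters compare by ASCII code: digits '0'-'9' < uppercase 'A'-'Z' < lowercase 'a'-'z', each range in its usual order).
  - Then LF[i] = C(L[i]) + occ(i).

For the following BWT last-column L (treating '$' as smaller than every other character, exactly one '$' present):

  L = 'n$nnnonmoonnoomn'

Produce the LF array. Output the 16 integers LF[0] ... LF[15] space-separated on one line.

Char counts: '$':1, 'm':2, 'n':8, 'o':5
C (first-col start): C('$')=0, C('m')=1, C('n')=3, C('o')=11
L[0]='n': occ=0, LF[0]=C('n')+0=3+0=3
L[1]='$': occ=0, LF[1]=C('$')+0=0+0=0
L[2]='n': occ=1, LF[2]=C('n')+1=3+1=4
L[3]='n': occ=2, LF[3]=C('n')+2=3+2=5
L[4]='n': occ=3, LF[4]=C('n')+3=3+3=6
L[5]='o': occ=0, LF[5]=C('o')+0=11+0=11
L[6]='n': occ=4, LF[6]=C('n')+4=3+4=7
L[7]='m': occ=0, LF[7]=C('m')+0=1+0=1
L[8]='o': occ=1, LF[8]=C('o')+1=11+1=12
L[9]='o': occ=2, LF[9]=C('o')+2=11+2=13
L[10]='n': occ=5, LF[10]=C('n')+5=3+5=8
L[11]='n': occ=6, LF[11]=C('n')+6=3+6=9
L[12]='o': occ=3, LF[12]=C('o')+3=11+3=14
L[13]='o': occ=4, LF[13]=C('o')+4=11+4=15
L[14]='m': occ=1, LF[14]=C('m')+1=1+1=2
L[15]='n': occ=7, LF[15]=C('n')+7=3+7=10

Answer: 3 0 4 5 6 11 7 1 12 13 8 9 14 15 2 10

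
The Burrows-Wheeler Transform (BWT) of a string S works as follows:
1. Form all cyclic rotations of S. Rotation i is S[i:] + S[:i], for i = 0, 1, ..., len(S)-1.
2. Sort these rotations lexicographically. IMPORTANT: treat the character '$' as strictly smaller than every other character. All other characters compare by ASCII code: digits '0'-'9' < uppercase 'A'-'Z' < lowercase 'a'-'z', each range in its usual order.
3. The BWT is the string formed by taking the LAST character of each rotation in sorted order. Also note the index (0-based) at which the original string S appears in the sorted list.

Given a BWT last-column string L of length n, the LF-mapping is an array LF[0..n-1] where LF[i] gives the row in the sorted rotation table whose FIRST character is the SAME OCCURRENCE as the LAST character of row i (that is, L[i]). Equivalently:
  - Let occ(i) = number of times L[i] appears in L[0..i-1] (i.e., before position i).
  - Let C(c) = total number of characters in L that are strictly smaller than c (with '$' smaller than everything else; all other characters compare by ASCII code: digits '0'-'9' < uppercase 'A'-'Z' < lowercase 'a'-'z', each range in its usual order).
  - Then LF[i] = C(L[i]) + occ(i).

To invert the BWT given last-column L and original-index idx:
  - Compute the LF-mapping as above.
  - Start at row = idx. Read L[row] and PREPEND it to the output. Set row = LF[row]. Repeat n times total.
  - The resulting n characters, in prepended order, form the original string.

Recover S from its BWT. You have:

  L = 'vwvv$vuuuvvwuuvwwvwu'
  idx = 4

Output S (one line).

LF mapping: 7 15 8 9 0 10 1 2 3 11 12 16 4 5 13 17 18 14 19 6
Walk LF starting at row 4, prepending L[row]:
  step 1: row=4, L[4]='$', prepend. Next row=LF[4]=0
  step 2: row=0, L[0]='v', prepend. Next row=LF[0]=7
  step 3: row=7, L[7]='u', prepend. Next row=LF[7]=2
  step 4: row=2, L[2]='v', prepend. Next row=LF[2]=8
  step 5: row=8, L[8]='u', prepend. Next row=LF[8]=3
  step 6: row=3, L[3]='v', prepend. Next row=LF[3]=9
  step 7: row=9, L[9]='v', prepend. Next row=LF[9]=11
  step 8: row=11, L[11]='w', prepend. Next row=LF[11]=16
  step 9: row=16, L[16]='w', prepend. Next row=LF[16]=18
  step 10: row=18, L[18]='w', prepend. Next row=LF[18]=19
  step 11: row=19, L[19]='u', prepend. Next row=LF[19]=6
  step 12: row=6, L[6]='u', prepend. Next row=LF[6]=1
  step 13: row=1, L[1]='w', prepend. Next row=LF[1]=15
  step 14: row=15, L[15]='w', prepend. Next row=LF[15]=17
  step 15: row=17, L[17]='v', prepend. Next row=LF[17]=14
  step 16: row=14, L[14]='v', prepend. Next row=LF[14]=13
  step 17: row=13, L[13]='u', prepend. Next row=LF[13]=5
  step 18: row=5, L[5]='v', prepend. Next row=LF[5]=10
  step 19: row=10, L[10]='v', prepend. Next row=LF[10]=12
  step 20: row=12, L[12]='u', prepend. Next row=LF[12]=4
Reversed output: uvvuvvwwuuwwwvvuvuv$

Answer: uvvuvvwwuuwwwvvuvuv$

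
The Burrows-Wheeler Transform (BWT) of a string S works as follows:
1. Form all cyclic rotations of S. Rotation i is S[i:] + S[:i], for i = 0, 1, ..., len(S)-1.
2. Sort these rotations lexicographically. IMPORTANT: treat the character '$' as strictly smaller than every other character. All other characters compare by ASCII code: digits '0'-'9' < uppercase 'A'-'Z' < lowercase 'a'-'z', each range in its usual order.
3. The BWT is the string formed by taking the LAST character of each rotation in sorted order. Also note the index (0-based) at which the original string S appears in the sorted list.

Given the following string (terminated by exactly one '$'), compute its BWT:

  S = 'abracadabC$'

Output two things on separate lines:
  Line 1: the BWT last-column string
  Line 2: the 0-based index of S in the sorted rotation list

All 11 rotations (rotation i = S[i:]+S[:i]):
  rot[0] = abracadabC$
  rot[1] = bracadabC$a
  rot[2] = racadabC$ab
  rot[3] = acadabC$abr
  rot[4] = cadabC$abra
  rot[5] = adabC$abrac
  rot[6] = dabC$abraca
  rot[7] = abC$abracad
  rot[8] = bC$abracada
  rot[9] = C$abracadab
  rot[10] = $abracadabC
Sorted (with $ < everything):
  sorted[0] = $abracadabC  (last char: 'C')
  sorted[1] = C$abracadab  (last char: 'b')
  sorted[2] = abC$abracad  (last char: 'd')
  sorted[3] = abracadabC$  (last char: '$')
  sorted[4] = acadabC$abr  (last char: 'r')
  sorted[5] = adabC$abrac  (last char: 'c')
  sorted[6] = bC$abracada  (last char: 'a')
  sorted[7] = bracadabC$a  (last char: 'a')
  sorted[8] = cadabC$abra  (last char: 'a')
  sorted[9] = dabC$abraca  (last char: 'a')
  sorted[10] = racadabC$ab  (last char: 'b')
Last column: Cbd$rcaaaab
Original string S is at sorted index 3

Answer: Cbd$rcaaaab
3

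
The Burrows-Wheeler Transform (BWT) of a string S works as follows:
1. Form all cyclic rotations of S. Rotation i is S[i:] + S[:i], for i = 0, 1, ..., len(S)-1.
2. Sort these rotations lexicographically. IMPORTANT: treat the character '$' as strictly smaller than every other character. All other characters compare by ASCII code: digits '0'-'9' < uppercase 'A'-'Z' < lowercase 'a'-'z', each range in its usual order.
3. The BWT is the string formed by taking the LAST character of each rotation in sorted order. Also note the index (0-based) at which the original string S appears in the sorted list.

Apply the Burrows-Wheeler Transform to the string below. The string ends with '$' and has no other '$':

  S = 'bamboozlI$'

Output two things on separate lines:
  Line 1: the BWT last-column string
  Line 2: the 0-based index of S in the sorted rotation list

Answer: Ilb$mzaboo
3

Derivation:
All 10 rotations (rotation i = S[i:]+S[:i]):
  rot[0] = bamboozlI$
  rot[1] = amboozlI$b
  rot[2] = mboozlI$ba
  rot[3] = boozlI$bam
  rot[4] = oozlI$bamb
  rot[5] = ozlI$bambo
  rot[6] = zlI$bamboo
  rot[7] = lI$bambooz
  rot[8] = I$bamboozl
  rot[9] = $bamboozlI
Sorted (with $ < everything):
  sorted[0] = $bamboozlI  (last char: 'I')
  sorted[1] = I$bamboozl  (last char: 'l')
  sorted[2] = amboozlI$b  (last char: 'b')
  sorted[3] = bamboozlI$  (last char: '$')
  sorted[4] = boozlI$bam  (last char: 'm')
  sorted[5] = lI$bambooz  (last char: 'z')
  sorted[6] = mboozlI$ba  (last char: 'a')
  sorted[7] = oozlI$bamb  (last char: 'b')
  sorted[8] = ozlI$bambo  (last char: 'o')
  sorted[9] = zlI$bamboo  (last char: 'o')
Last column: Ilb$mzaboo
Original string S is at sorted index 3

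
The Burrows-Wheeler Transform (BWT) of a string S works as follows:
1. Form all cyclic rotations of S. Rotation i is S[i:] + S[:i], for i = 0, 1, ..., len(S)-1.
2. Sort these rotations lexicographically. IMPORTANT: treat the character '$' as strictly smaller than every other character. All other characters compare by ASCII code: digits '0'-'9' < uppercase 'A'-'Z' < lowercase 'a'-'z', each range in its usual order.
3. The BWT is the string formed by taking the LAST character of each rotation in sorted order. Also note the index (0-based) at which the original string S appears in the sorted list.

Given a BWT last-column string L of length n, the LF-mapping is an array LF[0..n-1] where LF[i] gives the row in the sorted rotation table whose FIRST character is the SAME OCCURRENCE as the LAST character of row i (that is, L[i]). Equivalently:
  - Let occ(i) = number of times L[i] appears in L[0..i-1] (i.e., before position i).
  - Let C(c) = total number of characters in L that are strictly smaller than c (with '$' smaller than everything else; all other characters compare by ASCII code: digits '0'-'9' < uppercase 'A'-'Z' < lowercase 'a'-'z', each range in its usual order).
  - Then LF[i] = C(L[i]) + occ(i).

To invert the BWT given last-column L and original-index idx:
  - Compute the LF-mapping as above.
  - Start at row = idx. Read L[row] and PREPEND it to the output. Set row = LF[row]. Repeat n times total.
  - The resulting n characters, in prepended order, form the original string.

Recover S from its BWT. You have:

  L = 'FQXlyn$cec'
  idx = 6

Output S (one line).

LF mapping: 1 2 3 7 9 8 0 4 6 5
Walk LF starting at row 6, prepending L[row]:
  step 1: row=6, L[6]='$', prepend. Next row=LF[6]=0
  step 2: row=0, L[0]='F', prepend. Next row=LF[0]=1
  step 3: row=1, L[1]='Q', prepend. Next row=LF[1]=2
  step 4: row=2, L[2]='X', prepend. Next row=LF[2]=3
  step 5: row=3, L[3]='l', prepend. Next row=LF[3]=7
  step 6: row=7, L[7]='c', prepend. Next row=LF[7]=4
  step 7: row=4, L[4]='y', prepend. Next row=LF[4]=9
  step 8: row=9, L[9]='c', prepend. Next row=LF[9]=5
  step 9: row=5, L[5]='n', prepend. Next row=LF[5]=8
  step 10: row=8, L[8]='e', prepend. Next row=LF[8]=6
Reversed output: encyclXQF$

Answer: encyclXQF$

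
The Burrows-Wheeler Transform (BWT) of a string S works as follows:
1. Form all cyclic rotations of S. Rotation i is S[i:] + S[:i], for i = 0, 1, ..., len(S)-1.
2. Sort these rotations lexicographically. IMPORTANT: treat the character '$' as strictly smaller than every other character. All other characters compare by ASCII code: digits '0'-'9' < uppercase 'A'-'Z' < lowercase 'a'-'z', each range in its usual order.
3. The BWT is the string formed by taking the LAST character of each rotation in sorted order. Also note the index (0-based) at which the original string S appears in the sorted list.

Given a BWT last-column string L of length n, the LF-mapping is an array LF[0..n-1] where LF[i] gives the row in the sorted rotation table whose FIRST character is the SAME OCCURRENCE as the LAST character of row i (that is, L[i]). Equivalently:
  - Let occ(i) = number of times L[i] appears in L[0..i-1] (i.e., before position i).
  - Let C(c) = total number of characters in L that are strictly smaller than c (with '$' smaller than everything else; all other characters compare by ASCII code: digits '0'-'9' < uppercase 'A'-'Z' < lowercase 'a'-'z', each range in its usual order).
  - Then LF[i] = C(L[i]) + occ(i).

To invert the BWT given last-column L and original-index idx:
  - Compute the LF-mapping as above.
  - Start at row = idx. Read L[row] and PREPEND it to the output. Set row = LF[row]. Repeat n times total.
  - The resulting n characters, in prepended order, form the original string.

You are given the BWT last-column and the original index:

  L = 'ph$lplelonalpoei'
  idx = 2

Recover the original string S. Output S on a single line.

LF mapping: 13 4 0 6 14 7 2 8 11 10 1 9 15 12 3 5
Walk LF starting at row 2, prepending L[row]:
  step 1: row=2, L[2]='$', prepend. Next row=LF[2]=0
  step 2: row=0, L[0]='p', prepend. Next row=LF[0]=13
  step 3: row=13, L[13]='o', prepend. Next row=LF[13]=12
  step 4: row=12, L[12]='p', prepend. Next row=LF[12]=15
  step 5: row=15, L[15]='i', prepend. Next row=LF[15]=5
  step 6: row=5, L[5]='l', prepend. Next row=LF[5]=7
  step 7: row=7, L[7]='l', prepend. Next row=LF[7]=8
  step 8: row=8, L[8]='o', prepend. Next row=LF[8]=11
  step 9: row=11, L[11]='l', prepend. Next row=LF[11]=9
  step 10: row=9, L[9]='n', prepend. Next row=LF[9]=10
  step 11: row=10, L[10]='a', prepend. Next row=LF[10]=1
  step 12: row=1, L[1]='h', prepend. Next row=LF[1]=4
  step 13: row=4, L[4]='p', prepend. Next row=LF[4]=14
  step 14: row=14, L[14]='e', prepend. Next row=LF[14]=3
  step 15: row=3, L[3]='l', prepend. Next row=LF[3]=6
  step 16: row=6, L[6]='e', prepend. Next row=LF[6]=2
Reversed output: elephanlollipop$

Answer: elephanlollipop$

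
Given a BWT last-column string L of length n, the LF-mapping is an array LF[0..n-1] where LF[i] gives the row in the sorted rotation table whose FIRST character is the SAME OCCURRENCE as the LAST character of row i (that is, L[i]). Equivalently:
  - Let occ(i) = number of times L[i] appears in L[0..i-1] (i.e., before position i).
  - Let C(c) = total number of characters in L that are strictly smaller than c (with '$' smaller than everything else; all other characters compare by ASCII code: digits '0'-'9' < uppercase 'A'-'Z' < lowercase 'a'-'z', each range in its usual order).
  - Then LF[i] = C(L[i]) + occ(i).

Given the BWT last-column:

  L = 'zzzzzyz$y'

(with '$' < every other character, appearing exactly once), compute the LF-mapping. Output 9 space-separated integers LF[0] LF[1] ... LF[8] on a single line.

Answer: 3 4 5 6 7 1 8 0 2

Derivation:
Char counts: '$':1, 'y':2, 'z':6
C (first-col start): C('$')=0, C('y')=1, C('z')=3
L[0]='z': occ=0, LF[0]=C('z')+0=3+0=3
L[1]='z': occ=1, LF[1]=C('z')+1=3+1=4
L[2]='z': occ=2, LF[2]=C('z')+2=3+2=5
L[3]='z': occ=3, LF[3]=C('z')+3=3+3=6
L[4]='z': occ=4, LF[4]=C('z')+4=3+4=7
L[5]='y': occ=0, LF[5]=C('y')+0=1+0=1
L[6]='z': occ=5, LF[6]=C('z')+5=3+5=8
L[7]='$': occ=0, LF[7]=C('$')+0=0+0=0
L[8]='y': occ=1, LF[8]=C('y')+1=1+1=2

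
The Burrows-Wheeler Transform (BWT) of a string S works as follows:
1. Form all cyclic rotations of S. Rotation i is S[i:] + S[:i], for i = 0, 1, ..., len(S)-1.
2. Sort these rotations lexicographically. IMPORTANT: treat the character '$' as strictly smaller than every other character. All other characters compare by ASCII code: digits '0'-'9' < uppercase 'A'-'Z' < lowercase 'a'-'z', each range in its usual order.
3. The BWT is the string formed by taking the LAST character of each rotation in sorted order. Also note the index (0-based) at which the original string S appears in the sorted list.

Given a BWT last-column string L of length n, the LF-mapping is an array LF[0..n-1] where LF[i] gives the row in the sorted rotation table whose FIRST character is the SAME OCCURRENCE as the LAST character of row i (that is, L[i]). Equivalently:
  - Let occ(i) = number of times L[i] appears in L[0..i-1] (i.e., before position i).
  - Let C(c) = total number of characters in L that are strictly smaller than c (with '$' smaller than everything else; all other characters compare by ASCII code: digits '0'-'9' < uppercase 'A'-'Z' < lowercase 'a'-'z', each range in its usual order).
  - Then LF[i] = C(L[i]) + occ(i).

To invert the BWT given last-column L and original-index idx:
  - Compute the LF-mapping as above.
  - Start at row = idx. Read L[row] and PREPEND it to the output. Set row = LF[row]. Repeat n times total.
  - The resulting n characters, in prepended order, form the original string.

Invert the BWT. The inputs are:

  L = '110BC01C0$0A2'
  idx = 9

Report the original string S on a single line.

Answer: AC0B02C11001$

Derivation:
LF mapping: 5 6 1 10 11 2 7 12 3 0 4 9 8
Walk LF starting at row 9, prepending L[row]:
  step 1: row=9, L[9]='$', prepend. Next row=LF[9]=0
  step 2: row=0, L[0]='1', prepend. Next row=LF[0]=5
  step 3: row=5, L[5]='0', prepend. Next row=LF[5]=2
  step 4: row=2, L[2]='0', prepend. Next row=LF[2]=1
  step 5: row=1, L[1]='1', prepend. Next row=LF[1]=6
  step 6: row=6, L[6]='1', prepend. Next row=LF[6]=7
  step 7: row=7, L[7]='C', prepend. Next row=LF[7]=12
  step 8: row=12, L[12]='2', prepend. Next row=LF[12]=8
  step 9: row=8, L[8]='0', prepend. Next row=LF[8]=3
  step 10: row=3, L[3]='B', prepend. Next row=LF[3]=10
  step 11: row=10, L[10]='0', prepend. Next row=LF[10]=4
  step 12: row=4, L[4]='C', prepend. Next row=LF[4]=11
  step 13: row=11, L[11]='A', prepend. Next row=LF[11]=9
Reversed output: AC0B02C11001$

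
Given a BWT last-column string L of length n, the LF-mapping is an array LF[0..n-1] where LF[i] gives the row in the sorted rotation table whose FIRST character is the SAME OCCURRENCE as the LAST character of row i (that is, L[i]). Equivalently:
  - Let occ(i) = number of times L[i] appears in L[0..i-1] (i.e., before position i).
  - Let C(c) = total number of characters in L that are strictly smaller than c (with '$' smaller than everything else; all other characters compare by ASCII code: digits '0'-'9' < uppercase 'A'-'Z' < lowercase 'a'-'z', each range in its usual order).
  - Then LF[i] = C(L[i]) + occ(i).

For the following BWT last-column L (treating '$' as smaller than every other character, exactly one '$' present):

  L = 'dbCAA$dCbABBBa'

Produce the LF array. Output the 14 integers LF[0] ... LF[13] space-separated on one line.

Char counts: '$':1, 'A':3, 'B':3, 'C':2, 'a':1, 'b':2, 'd':2
C (first-col start): C('$')=0, C('A')=1, C('B')=4, C('C')=7, C('a')=9, C('b')=10, C('d')=12
L[0]='d': occ=0, LF[0]=C('d')+0=12+0=12
L[1]='b': occ=0, LF[1]=C('b')+0=10+0=10
L[2]='C': occ=0, LF[2]=C('C')+0=7+0=7
L[3]='A': occ=0, LF[3]=C('A')+0=1+0=1
L[4]='A': occ=1, LF[4]=C('A')+1=1+1=2
L[5]='$': occ=0, LF[5]=C('$')+0=0+0=0
L[6]='d': occ=1, LF[6]=C('d')+1=12+1=13
L[7]='C': occ=1, LF[7]=C('C')+1=7+1=8
L[8]='b': occ=1, LF[8]=C('b')+1=10+1=11
L[9]='A': occ=2, LF[9]=C('A')+2=1+2=3
L[10]='B': occ=0, LF[10]=C('B')+0=4+0=4
L[11]='B': occ=1, LF[11]=C('B')+1=4+1=5
L[12]='B': occ=2, LF[12]=C('B')+2=4+2=6
L[13]='a': occ=0, LF[13]=C('a')+0=9+0=9

Answer: 12 10 7 1 2 0 13 8 11 3 4 5 6 9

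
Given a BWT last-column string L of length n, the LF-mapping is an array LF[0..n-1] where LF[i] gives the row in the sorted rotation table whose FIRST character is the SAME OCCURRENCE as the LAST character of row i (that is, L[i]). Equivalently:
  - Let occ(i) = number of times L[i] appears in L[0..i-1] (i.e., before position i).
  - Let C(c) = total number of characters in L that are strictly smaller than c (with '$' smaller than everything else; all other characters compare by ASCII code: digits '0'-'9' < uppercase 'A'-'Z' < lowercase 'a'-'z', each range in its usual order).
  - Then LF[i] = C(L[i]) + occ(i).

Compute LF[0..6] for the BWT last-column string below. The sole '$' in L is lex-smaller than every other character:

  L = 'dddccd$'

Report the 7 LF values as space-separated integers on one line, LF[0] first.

Char counts: '$':1, 'c':2, 'd':4
C (first-col start): C('$')=0, C('c')=1, C('d')=3
L[0]='d': occ=0, LF[0]=C('d')+0=3+0=3
L[1]='d': occ=1, LF[1]=C('d')+1=3+1=4
L[2]='d': occ=2, LF[2]=C('d')+2=3+2=5
L[3]='c': occ=0, LF[3]=C('c')+0=1+0=1
L[4]='c': occ=1, LF[4]=C('c')+1=1+1=2
L[5]='d': occ=3, LF[5]=C('d')+3=3+3=6
L[6]='$': occ=0, LF[6]=C('$')+0=0+0=0

Answer: 3 4 5 1 2 6 0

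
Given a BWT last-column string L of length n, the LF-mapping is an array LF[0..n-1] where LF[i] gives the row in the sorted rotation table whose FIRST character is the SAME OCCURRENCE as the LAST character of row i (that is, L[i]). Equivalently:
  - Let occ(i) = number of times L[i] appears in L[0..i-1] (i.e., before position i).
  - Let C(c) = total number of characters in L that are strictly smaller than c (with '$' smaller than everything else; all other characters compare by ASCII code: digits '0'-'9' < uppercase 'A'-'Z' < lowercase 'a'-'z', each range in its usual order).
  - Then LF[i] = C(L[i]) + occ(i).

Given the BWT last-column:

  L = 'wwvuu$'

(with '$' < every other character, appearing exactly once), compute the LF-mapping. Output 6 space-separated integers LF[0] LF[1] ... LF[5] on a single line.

Char counts: '$':1, 'u':2, 'v':1, 'w':2
C (first-col start): C('$')=0, C('u')=1, C('v')=3, C('w')=4
L[0]='w': occ=0, LF[0]=C('w')+0=4+0=4
L[1]='w': occ=1, LF[1]=C('w')+1=4+1=5
L[2]='v': occ=0, LF[2]=C('v')+0=3+0=3
L[3]='u': occ=0, LF[3]=C('u')+0=1+0=1
L[4]='u': occ=1, LF[4]=C('u')+1=1+1=2
L[5]='$': occ=0, LF[5]=C('$')+0=0+0=0

Answer: 4 5 3 1 2 0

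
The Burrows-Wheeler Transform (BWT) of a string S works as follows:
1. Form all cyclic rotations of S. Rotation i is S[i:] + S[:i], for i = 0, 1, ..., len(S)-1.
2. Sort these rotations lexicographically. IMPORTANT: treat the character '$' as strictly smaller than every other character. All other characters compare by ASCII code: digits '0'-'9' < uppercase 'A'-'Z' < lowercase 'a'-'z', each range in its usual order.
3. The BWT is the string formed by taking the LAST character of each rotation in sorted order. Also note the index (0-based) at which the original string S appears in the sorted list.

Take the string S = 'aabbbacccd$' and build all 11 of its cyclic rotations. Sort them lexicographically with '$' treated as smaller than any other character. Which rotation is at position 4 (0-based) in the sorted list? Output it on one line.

All 11 rotations (rotation i = S[i:]+S[:i]):
  rot[0] = aabbbacccd$
  rot[1] = abbbacccd$a
  rot[2] = bbbacccd$aa
  rot[3] = bbacccd$aab
  rot[4] = bacccd$aabb
  rot[5] = acccd$aabbb
  rot[6] = cccd$aabbba
  rot[7] = ccd$aabbbac
  rot[8] = cd$aabbbacc
  rot[9] = d$aabbbaccc
  rot[10] = $aabbbacccd
Sorted (with $ < everything):
  sorted[0] = $aabbbacccd
  sorted[1] = aabbbacccd$
  sorted[2] = abbbacccd$a
  sorted[3] = acccd$aabbb
  sorted[4] = bacccd$aabb
  sorted[5] = bbacccd$aab
  sorted[6] = bbbacccd$aa
  sorted[7] = cccd$aabbba
  sorted[8] = ccd$aabbbac
  sorted[9] = cd$aabbbacc
  sorted[10] = d$aabbbaccc
sorted[4] = bacccd$aabb

Answer: bacccd$aabb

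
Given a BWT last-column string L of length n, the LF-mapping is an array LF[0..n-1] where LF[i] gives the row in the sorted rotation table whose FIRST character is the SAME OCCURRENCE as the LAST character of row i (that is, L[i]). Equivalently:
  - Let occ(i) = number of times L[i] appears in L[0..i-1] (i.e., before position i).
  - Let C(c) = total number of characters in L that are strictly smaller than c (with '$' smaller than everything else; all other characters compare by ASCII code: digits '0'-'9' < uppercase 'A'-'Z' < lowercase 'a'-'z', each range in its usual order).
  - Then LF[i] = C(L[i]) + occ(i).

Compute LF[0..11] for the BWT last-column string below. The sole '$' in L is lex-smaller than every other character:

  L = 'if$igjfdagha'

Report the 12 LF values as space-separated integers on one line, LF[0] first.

Answer: 9 4 0 10 6 11 5 3 1 7 8 2

Derivation:
Char counts: '$':1, 'a':2, 'd':1, 'f':2, 'g':2, 'h':1, 'i':2, 'j':1
C (first-col start): C('$')=0, C('a')=1, C('d')=3, C('f')=4, C('g')=6, C('h')=8, C('i')=9, C('j')=11
L[0]='i': occ=0, LF[0]=C('i')+0=9+0=9
L[1]='f': occ=0, LF[1]=C('f')+0=4+0=4
L[2]='$': occ=0, LF[2]=C('$')+0=0+0=0
L[3]='i': occ=1, LF[3]=C('i')+1=9+1=10
L[4]='g': occ=0, LF[4]=C('g')+0=6+0=6
L[5]='j': occ=0, LF[5]=C('j')+0=11+0=11
L[6]='f': occ=1, LF[6]=C('f')+1=4+1=5
L[7]='d': occ=0, LF[7]=C('d')+0=3+0=3
L[8]='a': occ=0, LF[8]=C('a')+0=1+0=1
L[9]='g': occ=1, LF[9]=C('g')+1=6+1=7
L[10]='h': occ=0, LF[10]=C('h')+0=8+0=8
L[11]='a': occ=1, LF[11]=C('a')+1=1+1=2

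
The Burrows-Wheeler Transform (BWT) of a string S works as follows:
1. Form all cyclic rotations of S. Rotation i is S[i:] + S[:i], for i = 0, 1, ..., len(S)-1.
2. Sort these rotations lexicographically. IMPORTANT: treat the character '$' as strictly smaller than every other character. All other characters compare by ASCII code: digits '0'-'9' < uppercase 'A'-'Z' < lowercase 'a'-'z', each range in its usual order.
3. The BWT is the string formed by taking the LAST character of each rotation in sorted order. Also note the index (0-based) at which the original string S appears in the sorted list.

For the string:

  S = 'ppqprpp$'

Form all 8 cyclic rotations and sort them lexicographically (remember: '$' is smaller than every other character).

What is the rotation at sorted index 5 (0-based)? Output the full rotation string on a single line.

Answer: prpp$ppq

Derivation:
All 8 rotations (rotation i = S[i:]+S[:i]):
  rot[0] = ppqprpp$
  rot[1] = pqprpp$p
  rot[2] = qprpp$pp
  rot[3] = prpp$ppq
  rot[4] = rpp$ppqp
  rot[5] = pp$ppqpr
  rot[6] = p$ppqprp
  rot[7] = $ppqprpp
Sorted (with $ < everything):
  sorted[0] = $ppqprpp
  sorted[1] = p$ppqprp
  sorted[2] = pp$ppqpr
  sorted[3] = ppqprpp$
  sorted[4] = pqprpp$p
  sorted[5] = prpp$ppq
  sorted[6] = qprpp$pp
  sorted[7] = rpp$ppqp
sorted[5] = prpp$ppq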